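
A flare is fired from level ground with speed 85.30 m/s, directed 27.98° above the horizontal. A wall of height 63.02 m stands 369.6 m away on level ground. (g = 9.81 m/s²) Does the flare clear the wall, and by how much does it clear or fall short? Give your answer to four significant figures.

v_x = 85.30 cos 27.98° = 75.329 m/s; v_y0 = 85.30 sin 27.98° = 40.020 m/s.
Time to reach the wall: t = 369.6 / 75.329 = 4.9065 s.
Height at that point: y = 40.020×4.9065 − 4.905×4.9065² = 78.276 m.
That is 78.276 − 63.02 = 15.26 m above the top of the wall, so the flare clears it.

Yes — it clears the wall by 15.26 m.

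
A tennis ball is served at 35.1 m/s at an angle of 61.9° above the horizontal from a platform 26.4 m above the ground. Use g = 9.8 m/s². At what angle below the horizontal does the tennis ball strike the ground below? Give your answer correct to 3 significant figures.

v_x = 35.1 cos 61.9° = 16.53 m/s.
At impact |v_y| = √(v_y0² + 2 g h) = √(30.96² + 2×9.8×26.4) = 38.42 m/s.
Angle below horizontal = arctan(|v_y| / v_x) = arctan(38.42 / 16.53) = 66.7°.

66.7°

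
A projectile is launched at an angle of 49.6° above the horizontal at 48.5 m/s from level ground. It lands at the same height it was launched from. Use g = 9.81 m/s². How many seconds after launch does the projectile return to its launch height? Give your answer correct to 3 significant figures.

7.53 s

Vertical component: v_y = 48.5 sin 49.6° = 36.93 m/s.
For a projectile landing at launch height, time of flight is t = 2 v_y / g = 2 × 36.93 / 9.81 = 7.53 s.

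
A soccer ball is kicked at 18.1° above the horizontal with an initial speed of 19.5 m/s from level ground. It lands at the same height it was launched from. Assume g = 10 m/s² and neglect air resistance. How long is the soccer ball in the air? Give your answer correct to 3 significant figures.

Vertical component: v_y = 19.5 sin 18.1° = 6.058 m/s.
For a projectile landing at launch height, time of flight is t = 2 v_y / g = 2 × 6.058 / 10 = 1.21 s.

1.21 s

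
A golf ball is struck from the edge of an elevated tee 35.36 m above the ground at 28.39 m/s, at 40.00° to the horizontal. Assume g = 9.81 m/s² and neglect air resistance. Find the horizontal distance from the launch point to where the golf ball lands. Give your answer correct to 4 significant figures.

111.5 m

Components: v_x = 28.39 cos 40.00° = 21.748 m/s, v_y = 28.39 sin 40.00° = 18.249 m/s.
Vertical: 0 = 35.36 + 18.249 t − ½(9.81) t² ⇒ 4.905 t² − 18.249 t − 35.36 = 0.
t = [18.249 + √(333.03 + 693.76)] / 9.810 = 5.1267 s.
Horizontal: R = v_x · t = 21.748 × 5.1267 = 111.5 m.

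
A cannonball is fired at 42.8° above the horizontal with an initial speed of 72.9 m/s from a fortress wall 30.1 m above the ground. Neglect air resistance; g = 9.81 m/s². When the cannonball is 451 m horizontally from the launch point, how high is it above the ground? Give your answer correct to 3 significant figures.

v_x = 72.9 cos 42.8° = 53.49 m/s, v_y0 = 72.9 sin 42.8° = 49.53 m/s.
Time to reach x = 451 m: t = x / v_x = 451 / 53.49 = 8.431 s.
y = 30.1 + v_y0 t − ½ g t² = 30.1 + 49.53×8.431 − 4.905×8.431² = 99.0 m.

99.0 m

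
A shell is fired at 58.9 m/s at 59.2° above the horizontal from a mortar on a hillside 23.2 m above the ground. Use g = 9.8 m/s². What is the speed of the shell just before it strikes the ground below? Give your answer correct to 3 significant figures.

62.6 m/s

v_x = 58.9 cos 59.2° = 30.16 m/s is unchanged throughout.
For the vertical component, v_y² = v_y0² + 2 g h = (50.59)² + 2×9.8×23.2 = 3014, so |v_y| = 54.90 m/s.
Impact speed = √(v_x² + v_y²) = √(909.6 + 3014) = 62.6 m/s.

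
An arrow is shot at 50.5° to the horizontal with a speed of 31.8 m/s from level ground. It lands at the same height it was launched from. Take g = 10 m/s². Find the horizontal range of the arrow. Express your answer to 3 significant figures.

99.3 m

Components: v_x = 31.8 cos 50.5° = 20.23 m/s, v_y = 31.8 sin 50.5° = 24.54 m/s.
Time of flight (same landing height): t = 2 v_y / g = 2 × 24.54 / 10 = 4.908 s.
Range: R = v_x · t = 20.23 × 4.908 = 99.3 m.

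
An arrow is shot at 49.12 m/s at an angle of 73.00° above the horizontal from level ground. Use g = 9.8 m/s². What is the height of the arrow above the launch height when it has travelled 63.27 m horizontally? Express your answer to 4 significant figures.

v_x = 49.12 cos 73.00° = 14.361 m/s, v_y0 = 49.12 sin 73.00° = 46.974 m/s.
Time to reach x = 63.27 m: t = x / v_x = 63.27 / 14.361 = 4.4057 s.
y = v_y0 t − ½ g t² = 46.974×4.4057 − 4.900×4.4057² = 111.8 m.

111.8 m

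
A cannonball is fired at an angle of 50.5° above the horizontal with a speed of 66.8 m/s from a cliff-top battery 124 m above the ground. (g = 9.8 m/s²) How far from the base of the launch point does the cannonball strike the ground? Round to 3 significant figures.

533 m

Components: v_x = 66.8 cos 50.5° = 42.49 m/s, v_y = 66.8 sin 50.5° = 51.54 m/s.
Vertical: 0 = 124 + 51.54 t − ½(9.8) t² ⇒ 4.900 t² − 51.54 t − 124 = 0.
t = [51.54 + √(2656 + 2430)] / 9.800 = 12.54 s.
Horizontal: R = v_x · t = 42.49 × 12.54 = 533 m.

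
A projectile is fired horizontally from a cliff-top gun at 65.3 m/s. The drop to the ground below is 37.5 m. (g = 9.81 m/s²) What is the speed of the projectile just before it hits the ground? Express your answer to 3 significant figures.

Fall time: t = √(2 × 37.5 / 9.81) = 2.765 s.
At impact: v_x = 65.3 m/s (unchanged), v_y = g t = 9.81 × 2.765 = 27.12 m/s.
Speed = √(v_x² + v_y²) = √(4264 + 735.5) = 70.7 m/s.

70.7 m/s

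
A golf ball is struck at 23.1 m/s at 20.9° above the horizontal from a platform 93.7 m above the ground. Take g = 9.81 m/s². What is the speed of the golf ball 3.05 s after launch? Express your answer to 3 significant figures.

30.6 m/s

v_x = 23.1 cos 20.9° = 21.58 m/s (constant).
v_y(t) = 23.1 sin 20.9° − g t = 8.241 − 9.81 × 3.05 = -21.68 m/s.
Speed = √(v_x² + v_y²) = √(465.7 + 470.0) = 30.6 m/s.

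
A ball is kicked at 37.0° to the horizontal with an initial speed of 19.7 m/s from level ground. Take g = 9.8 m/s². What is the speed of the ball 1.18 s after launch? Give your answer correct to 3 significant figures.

v_x = 19.7 cos 37.0° = 15.73 m/s (constant).
v_y(t) = 19.7 sin 37.0° − g t = 11.86 − 9.8 × 1.18 = 0.2960 m/s.
Speed = √(v_x² + v_y²) = √(247.4 + 0.08762) = 15.7 m/s.

15.7 m/s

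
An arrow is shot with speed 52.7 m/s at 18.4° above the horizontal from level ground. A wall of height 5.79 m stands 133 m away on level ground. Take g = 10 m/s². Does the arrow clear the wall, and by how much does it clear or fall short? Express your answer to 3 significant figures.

v_x = 52.7 cos 18.4° = 50.01 m/s; v_y0 = 52.7 sin 18.4° = 16.63 m/s.
Time to reach the wall: t = 133 / 50.01 = 2.659 s.
Height at that point: y = 16.63×2.659 − 5.000×2.659² = 8.868 m.
That is 8.868 − 5.79 = 3.08 m above the top of the wall, so the arrow clears it.

Yes — it clears the wall by 3.08 m.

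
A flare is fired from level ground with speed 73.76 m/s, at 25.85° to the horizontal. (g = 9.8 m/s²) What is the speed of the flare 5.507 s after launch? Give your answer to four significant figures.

v_x = 73.76 cos 25.85° = 66.379 m/s (constant).
v_y(t) = 73.76 sin 25.85° − g t = 32.161 − 9.8 × 5.507 = -21.808 m/s.
Speed = √(v_x² + v_y²) = √(4406.2 + 475.59) = 69.87 m/s.

69.87 m/s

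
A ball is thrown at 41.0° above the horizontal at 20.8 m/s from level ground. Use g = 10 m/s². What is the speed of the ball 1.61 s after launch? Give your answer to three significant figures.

15.9 m/s

v_x = 20.8 cos 41.0° = 15.70 m/s (constant).
v_y(t) = 20.8 sin 41.0° − g t = 13.65 − 10 × 1.61 = -2.450 m/s.
Speed = √(v_x² + v_y²) = √(246.5 + 6.003) = 15.9 m/s.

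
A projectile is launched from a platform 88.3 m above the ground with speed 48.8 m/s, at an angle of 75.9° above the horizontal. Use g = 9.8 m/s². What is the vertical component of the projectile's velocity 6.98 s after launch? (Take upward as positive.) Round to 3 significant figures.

Initial vertical component: v_y0 = 48.8 sin 75.9° = 47.33 m/s.
v_y(t) = v_y0 − g t = 47.33 − 9.8 × 6.98 = -21.1 m/s.

-21.1 m/s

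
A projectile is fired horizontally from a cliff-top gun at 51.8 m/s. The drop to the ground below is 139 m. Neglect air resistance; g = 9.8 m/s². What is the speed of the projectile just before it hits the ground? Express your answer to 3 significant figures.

Fall time: t = √(2 × 139 / 9.8) = 5.326 s.
At impact: v_x = 51.8 m/s (unchanged), v_y = g t = 9.8 × 5.326 = 52.19 m/s.
Speed = √(v_x² + v_y²) = √(2683 + 2724) = 73.5 m/s.

73.5 m/s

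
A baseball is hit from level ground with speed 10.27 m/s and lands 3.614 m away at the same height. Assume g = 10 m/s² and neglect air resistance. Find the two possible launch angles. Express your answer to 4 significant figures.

10.02° and 79.98°

Level-ground range: R = v₀² sin(2θ)/g ⇒ sin 2θ = R g / v₀² = 3.614×10/10.27² = 0.3426.
2θ = arcsin(0.3426) = 20.035° or 180° − 20.035° = 159.965°.
So θ = 10.02° or θ = 79.98°.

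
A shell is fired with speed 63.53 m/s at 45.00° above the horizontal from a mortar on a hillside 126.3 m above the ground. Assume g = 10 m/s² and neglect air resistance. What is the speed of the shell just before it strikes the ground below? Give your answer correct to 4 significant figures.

81.01 m/s

v_x = 63.53 cos 45.00° = 44.922 m/s is unchanged throughout.
For the vertical component, v_y² = v_y0² + 2 g h = (44.922)² + 2×10×126.3 = 4544.0, so |v_y| = 67.409 m/s.
Impact speed = √(v_x² + v_y²) = √(2018.0 + 4544.0) = 81.01 m/s.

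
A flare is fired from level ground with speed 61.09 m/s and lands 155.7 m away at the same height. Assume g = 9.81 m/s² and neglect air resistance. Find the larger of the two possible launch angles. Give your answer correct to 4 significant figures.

Level-ground range: R = v₀² sin(2θ)/g ⇒ sin 2θ = R g / v₀² = 155.7×9.81/61.09² = 0.4093.
2θ = arcsin(0.4093) = 24.161° or 180° − 24.161° = 155.839°.
So θ = 12.08° or θ = 77.92°.

77.92°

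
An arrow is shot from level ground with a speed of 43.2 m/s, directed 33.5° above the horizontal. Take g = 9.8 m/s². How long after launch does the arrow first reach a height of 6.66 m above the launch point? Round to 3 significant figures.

0.298 s

v_y0 = 43.2 sin 33.5° = 23.84 m/s.
Set y = v_y0 t − ½ g t² = 6.66: 4.900 t² − 23.84 t + 6.66 = 0.
t = [23.84 ± √(568.3 − 130.5)] / 9.8 = (23.84 ± 20.92) / 9.8, giving t = 0.298 s or t = 4.57 s.
The arrow is on the way up at the first time, so t = 0.298 s.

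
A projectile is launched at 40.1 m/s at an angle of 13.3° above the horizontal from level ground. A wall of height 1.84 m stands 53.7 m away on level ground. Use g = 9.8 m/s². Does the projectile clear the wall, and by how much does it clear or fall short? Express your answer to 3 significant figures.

v_x = 40.1 cos 13.3° = 39.02 m/s; v_y0 = 40.1 sin 13.3° = 9.225 m/s.
Time to reach the wall: t = 53.7 / 39.02 = 1.376 s.
Height at that point: y = 9.225×1.376 − 4.900×1.376² = 3.416 m.
That is 3.416 − 1.84 = 1.58 m above the top of the wall, so the projectile clears it.

Yes — it clears the wall by 1.58 m.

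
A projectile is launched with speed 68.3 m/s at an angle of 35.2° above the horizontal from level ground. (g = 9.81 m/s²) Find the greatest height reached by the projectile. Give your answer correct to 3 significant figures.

Vertical component of launch velocity: v_y = 68.3 sin 35.2° = 39.37 m/s.
At the highest point the vertical velocity is zero, so v_y² = 2 g h_max.
h_max = (39.37)² / (2 × 9.81) = 1550 / 19.62 = 79.0 m.

79.0 m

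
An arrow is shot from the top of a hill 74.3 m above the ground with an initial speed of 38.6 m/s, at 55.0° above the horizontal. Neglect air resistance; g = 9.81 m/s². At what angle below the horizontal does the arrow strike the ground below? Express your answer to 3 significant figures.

65.9°

v_x = 38.6 cos 55.0° = 22.14 m/s.
At impact |v_y| = √(v_y0² + 2 g h) = √(31.62² + 2×9.81×74.3) = 49.57 m/s.
Angle below horizontal = arctan(|v_y| / v_x) = arctan(49.57 / 22.14) = 65.9°.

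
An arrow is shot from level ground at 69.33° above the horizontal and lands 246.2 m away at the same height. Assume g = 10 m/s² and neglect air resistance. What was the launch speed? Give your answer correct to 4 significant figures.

On level ground, R = v₀² sin(2θ) / g, so v₀ = √(R g / sin 2θ).
sin(2 × 69.33°) = 0.6605.
v₀ = √(246.2 × 10 / 0.6605) = √3727.5 = 61.05 m/s.

61.05 m/s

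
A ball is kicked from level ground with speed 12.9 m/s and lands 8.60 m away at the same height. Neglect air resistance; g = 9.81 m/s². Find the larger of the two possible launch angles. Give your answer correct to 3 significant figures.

74.8°

Level-ground range: R = v₀² sin(2θ)/g ⇒ sin 2θ = R g / v₀² = 8.60×9.81/12.9² = 0.5070.
2θ = arcsin(0.5070) = 30.46° or 180° − 30.46° = 149.54°.
So θ = 15.2° or θ = 74.8°.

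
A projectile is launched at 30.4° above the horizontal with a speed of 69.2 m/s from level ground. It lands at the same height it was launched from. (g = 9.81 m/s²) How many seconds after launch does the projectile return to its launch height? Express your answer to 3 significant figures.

7.14 s

Vertical component: v_y = 69.2 sin 30.4° = 35.02 m/s.
For a projectile landing at launch height, time of flight is t = 2 v_y / g = 2 × 35.02 / 9.81 = 7.14 s.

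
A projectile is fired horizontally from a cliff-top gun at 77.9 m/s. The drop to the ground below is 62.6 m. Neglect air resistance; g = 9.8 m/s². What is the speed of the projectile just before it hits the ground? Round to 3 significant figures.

Fall time: t = √(2 × 62.6 / 9.8) = 3.574 s.
At impact: v_x = 77.9 m/s (unchanged), v_y = g t = 9.8 × 3.574 = 35.03 m/s.
Speed = √(v_x² + v_y²) = √(6068 + 1227) = 85.4 m/s.

85.4 m/s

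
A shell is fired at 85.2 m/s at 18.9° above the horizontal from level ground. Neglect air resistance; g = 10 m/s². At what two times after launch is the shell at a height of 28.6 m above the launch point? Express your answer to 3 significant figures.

1.38 s and 4.14 s

v_y0 = 85.2 sin 18.9° = 27.60 m/s.
Set y = v_y0 t − ½ g t² = 28.6: 5.000 t² − 27.60 t + 28.6 = 0.
t = [27.60 ± √(761.8 − 572.0)] / 10 = (27.60 ± 13.78) / 10, giving t = 1.38 s or t = 4.14 s.
So the shell is at 28.6 m at t = 1.38 s (rising) and t = 4.14 s (falling).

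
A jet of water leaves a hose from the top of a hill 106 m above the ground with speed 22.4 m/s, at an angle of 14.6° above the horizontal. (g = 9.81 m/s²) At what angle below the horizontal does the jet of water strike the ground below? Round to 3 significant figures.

64.7°

v_x = 22.4 cos 14.6° = 21.68 m/s.
At impact |v_y| = √(v_y0² + 2 g h) = √(5.646² + 2×9.81×106) = 45.95 m/s.
Angle below horizontal = arctan(|v_y| / v_x) = arctan(45.95 / 21.68) = 64.7°.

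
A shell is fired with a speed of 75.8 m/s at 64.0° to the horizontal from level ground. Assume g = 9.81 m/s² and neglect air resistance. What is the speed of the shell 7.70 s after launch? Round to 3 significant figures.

v_x = 75.8 cos 64.0° = 33.23 m/s (constant).
v_y(t) = 75.8 sin 64.0° − g t = 68.13 − 9.81 × 7.70 = -7.407 m/s.
Speed = √(v_x² + v_y²) = √(1104 + 54.86) = 34.0 m/s.

34.0 m/s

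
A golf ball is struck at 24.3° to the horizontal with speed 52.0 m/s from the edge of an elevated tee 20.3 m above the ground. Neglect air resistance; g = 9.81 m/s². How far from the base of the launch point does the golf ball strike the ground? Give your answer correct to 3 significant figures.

Components: v_x = 52.0 cos 24.3° = 47.39 m/s, v_y = 52.0 sin 24.3° = 21.40 m/s.
Vertical: 0 = 20.3 + 21.40 t − ½(9.81) t² ⇒ 4.905 t² − 21.40 t − 20.3 = 0.
t = [21.40 + √(458.0 + 398.3)] / 9.810 = 5.164 s.
Horizontal: R = v_x · t = 47.39 × 5.164 = 245 m.

245 m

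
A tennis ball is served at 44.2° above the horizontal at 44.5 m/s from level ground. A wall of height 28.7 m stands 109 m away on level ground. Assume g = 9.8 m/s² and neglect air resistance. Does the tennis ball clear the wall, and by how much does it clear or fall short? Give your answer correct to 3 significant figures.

Yes — it clears the wall by 20.1 m.

v_x = 44.5 cos 44.2° = 31.90 m/s; v_y0 = 44.5 sin 44.2° = 31.02 m/s.
Time to reach the wall: t = 109 / 31.90 = 3.417 s.
Height at that point: y = 31.02×3.417 − 4.900×3.417² = 48.78 m.
That is 48.78 − 28.7 = 20.1 m above the top of the wall, so the tennis ball clears it.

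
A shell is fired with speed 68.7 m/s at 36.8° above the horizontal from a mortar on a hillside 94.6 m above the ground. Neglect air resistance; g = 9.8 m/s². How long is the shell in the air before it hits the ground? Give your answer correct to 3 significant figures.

Vertical component: v_y = 68.7 sin 36.8° = 41.15 m/s.
Taking up as positive with launch at y = 94.6 m, landing at y = 0: 0 = 94.6 + 41.15 t − ½(9.8) t².
Solving 4.900 t² − 41.15 t − 94.6 = 0 gives t = [41.15 + √(41.15² + 4·4.900·94.6)] / 9.800 = 10.3 s.

10.3 s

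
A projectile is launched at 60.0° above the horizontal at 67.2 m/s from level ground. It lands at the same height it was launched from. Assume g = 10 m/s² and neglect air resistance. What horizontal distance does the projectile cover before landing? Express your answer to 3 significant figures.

Components: v_x = 67.2 cos 60.0° = 33.60 m/s, v_y = 67.2 sin 60.0° = 58.20 m/s.
Time of flight (same landing height): t = 2 v_y / g = 2 × 58.20 / 10 = 11.64 s.
Range: R = v_x · t = 33.60 × 11.64 = 391 m.

391 m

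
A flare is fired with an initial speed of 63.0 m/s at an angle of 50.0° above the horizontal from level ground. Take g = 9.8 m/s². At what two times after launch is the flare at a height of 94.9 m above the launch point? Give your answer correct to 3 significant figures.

v_y0 = 63.0 sin 50.0° = 48.26 m/s.
Set y = v_y0 t − ½ g t² = 94.9: 4.900 t² − 48.26 t + 94.9 = 0.
t = [48.26 ± √(2329 − 1860)] / 9.8 = (48.26 ± 21.66) / 9.8, giving t = 2.71 s or t = 7.13 s.
So the flare is at 94.9 m at t = 2.71 s (rising) and t = 7.13 s (falling).

2.71 s and 7.13 s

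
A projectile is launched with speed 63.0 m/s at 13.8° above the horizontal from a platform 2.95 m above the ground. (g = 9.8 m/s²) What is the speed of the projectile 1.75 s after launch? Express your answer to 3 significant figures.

v_x = 63.0 cos 13.8° = 61.18 m/s (constant).
v_y(t) = 63.0 sin 13.8° − g t = 15.03 − 9.8 × 1.75 = -2.120 m/s.
Speed = √(v_x² + v_y²) = √(3743 + 4.494) = 61.2 m/s.

61.2 m/s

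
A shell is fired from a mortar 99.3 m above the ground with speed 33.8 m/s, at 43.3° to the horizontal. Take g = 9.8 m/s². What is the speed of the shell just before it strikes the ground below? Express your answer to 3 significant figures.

55.6 m/s

v_x = 33.8 cos 43.3° = 24.60 m/s is unchanged throughout.
For the vertical component, v_y² = v_y0² + 2 g h = (23.18)² + 2×9.8×99.3 = 2484, so |v_y| = 49.84 m/s.
Impact speed = √(v_x² + v_y²) = √(605.2 + 2484) = 55.6 m/s.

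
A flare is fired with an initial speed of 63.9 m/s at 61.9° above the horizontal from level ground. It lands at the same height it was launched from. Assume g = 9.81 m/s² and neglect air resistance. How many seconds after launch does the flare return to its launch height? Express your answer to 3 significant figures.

11.5 s

Vertical component: v_y = 63.9 sin 61.9° = 56.37 m/s.
For a projectile landing at launch height, time of flight is t = 2 v_y / g = 2 × 56.37 / 9.81 = 11.5 s.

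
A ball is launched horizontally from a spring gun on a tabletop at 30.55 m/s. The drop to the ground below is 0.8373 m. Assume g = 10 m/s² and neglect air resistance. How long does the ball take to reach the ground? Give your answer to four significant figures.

The horizontal speed doesn't affect the fall. With v_y0 = 0, h = ½ g t².
t = √(2 × 0.8373 / 10) = √0.16746 = 0.4092 s.

0.4092 s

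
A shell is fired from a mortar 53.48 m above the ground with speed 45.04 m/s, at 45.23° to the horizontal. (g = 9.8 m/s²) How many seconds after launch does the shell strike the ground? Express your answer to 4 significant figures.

Vertical component: v_y = 45.04 sin 45.23° = 31.976 m/s.
Taking up as positive with launch at y = 53.48 m, landing at y = 0: 0 = 53.48 + 31.976 t − ½(9.8) t².
Solving 4.900 t² − 31.976 t − 53.48 = 0 gives t = [31.976 + √(31.976² + 4·4.900·53.48)] / 9.800 = 7.906 s.

7.906 s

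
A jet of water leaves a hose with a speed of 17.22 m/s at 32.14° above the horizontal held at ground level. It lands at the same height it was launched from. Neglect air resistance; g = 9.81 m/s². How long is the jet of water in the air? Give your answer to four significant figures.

Vertical component: v_y = 17.22 sin 32.14° = 9.1609 m/s.
For a projectile landing at launch height, time of flight is t = 2 v_y / g = 2 × 9.1609 / 9.81 = 1.868 s.

1.868 s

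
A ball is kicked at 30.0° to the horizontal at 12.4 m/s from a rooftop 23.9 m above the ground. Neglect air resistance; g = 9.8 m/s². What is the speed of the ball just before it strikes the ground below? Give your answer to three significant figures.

v_x = 12.4 cos 30.0° = 10.74 m/s is unchanged throughout.
For the vertical component, v_y² = v_y0² + 2 g h = (6.200)² + 2×9.8×23.9 = 506.9, so |v_y| = 22.51 m/s.
Impact speed = √(v_x² + v_y²) = √(115.3 + 506.9) = 24.9 m/s.

24.9 m/s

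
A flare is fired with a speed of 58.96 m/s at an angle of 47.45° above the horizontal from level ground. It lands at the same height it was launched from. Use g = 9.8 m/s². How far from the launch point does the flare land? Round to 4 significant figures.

353.4 m

Components: v_x = 58.96 cos 47.45° = 39.871 m/s, v_y = 58.96 sin 47.45° = 43.435 m/s.
Time of flight (same landing height): t = 2 v_y / g = 2 × 43.435 / 9.8 = 8.8643 s.
Range: R = v_x · t = 39.871 × 8.8643 = 353.4 m.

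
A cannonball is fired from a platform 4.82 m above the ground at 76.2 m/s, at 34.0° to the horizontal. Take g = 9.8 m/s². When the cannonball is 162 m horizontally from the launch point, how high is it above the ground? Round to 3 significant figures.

v_x = 76.2 cos 34.0° = 63.17 m/s, v_y0 = 76.2 sin 34.0° = 42.61 m/s.
Time to reach x = 162 m: t = x / v_x = 162 / 63.17 = 2.565 s.
y = 4.82 + v_y0 t − ½ g t² = 4.82 + 42.61×2.565 − 4.900×2.565² = 81.9 m.

81.9 m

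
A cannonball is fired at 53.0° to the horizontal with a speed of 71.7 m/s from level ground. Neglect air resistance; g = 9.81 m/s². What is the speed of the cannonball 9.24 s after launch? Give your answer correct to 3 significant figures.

v_x = 71.7 cos 53.0° = 43.15 m/s (constant).
v_y(t) = 71.7 sin 53.0° − g t = 57.26 − 9.81 × 9.24 = -33.38 m/s.
Speed = √(v_x² + v_y²) = √(1862 + 1114) = 54.6 m/s.

54.6 m/s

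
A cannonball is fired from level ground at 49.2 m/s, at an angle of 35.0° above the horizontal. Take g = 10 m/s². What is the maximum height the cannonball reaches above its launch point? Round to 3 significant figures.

Vertical component of launch velocity: v_y = 49.2 sin 35.0° = 28.22 m/s.
At the highest point the vertical velocity is zero, so v_y² = 2 g h_max.
h_max = (28.22)² / (2 × 10) = 796.4 / 20.00 = 39.8 m.

39.8 m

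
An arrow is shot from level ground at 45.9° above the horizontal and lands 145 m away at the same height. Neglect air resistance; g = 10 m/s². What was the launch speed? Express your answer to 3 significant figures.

On level ground, R = v₀² sin(2θ) / g, so v₀ = √(R g / sin 2θ).
sin(2 × 45.9°) = 0.9995.
v₀ = √(145 × 10 / 0.9995) = √1451 = 38.1 m/s.

38.1 m/s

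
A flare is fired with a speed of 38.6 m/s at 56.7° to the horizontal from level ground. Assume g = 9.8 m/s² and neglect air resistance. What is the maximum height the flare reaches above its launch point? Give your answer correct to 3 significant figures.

53.1 m

Vertical component of launch velocity: v_y = 38.6 sin 56.7° = 32.26 m/s.
At the highest point the vertical velocity is zero, so v_y² = 2 g h_max.
h_max = (32.26)² / (2 × 9.8) = 1041 / 19.60 = 53.1 m.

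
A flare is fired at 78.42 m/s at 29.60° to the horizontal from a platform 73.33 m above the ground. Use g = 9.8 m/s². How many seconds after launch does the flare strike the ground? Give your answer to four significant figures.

Vertical component: v_y = 78.42 sin 29.60° = 38.735 m/s.
Taking up as positive with launch at y = 73.33 m, landing at y = 0: 0 = 73.33 + 38.735 t − ½(9.8) t².
Solving 4.900 t² − 38.735 t − 73.33 = 0 gives t = [38.735 + √(38.735² + 4·4.900·73.33)] / 9.800 = 9.483 s.

9.483 s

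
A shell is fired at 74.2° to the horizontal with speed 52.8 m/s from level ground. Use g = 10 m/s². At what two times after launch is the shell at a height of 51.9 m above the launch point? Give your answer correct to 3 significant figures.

1.15 s and 9.01 s

v_y0 = 52.8 sin 74.2° = 50.81 m/s.
Set y = v_y0 t − ½ g t² = 51.9: 5.000 t² − 50.81 t + 51.9 = 0.
t = [50.81 ± √(2582 − 1038)] / 10 = (50.81 ± 39.29) / 10, giving t = 1.15 s or t = 9.01 s.
So the shell is at 51.9 m at t = 1.15 s (rising) and t = 9.01 s (falling).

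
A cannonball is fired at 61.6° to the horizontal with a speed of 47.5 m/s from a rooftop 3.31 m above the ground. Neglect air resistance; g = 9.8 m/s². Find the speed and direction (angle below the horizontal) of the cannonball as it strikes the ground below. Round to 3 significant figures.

48.2 m/s at 62.0° below the horizontal

v_x = 47.5 cos 61.6° = 22.59 m/s (constant).
|v_y| at impact = √((41.78)² + 2×9.8×3.31) = 42.55 m/s.
Speed = √(22.59² + 42.55²) = 48.2 m/s; angle = arctan(42.55/22.59) = 62.0° below horizontal.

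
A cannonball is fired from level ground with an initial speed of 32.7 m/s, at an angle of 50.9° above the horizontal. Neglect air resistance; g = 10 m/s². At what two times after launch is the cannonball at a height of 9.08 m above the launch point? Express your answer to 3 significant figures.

0.387 s and 4.69 s

v_y0 = 32.7 sin 50.9° = 25.38 m/s.
Set y = v_y0 t − ½ g t² = 9.08: 5.000 t² − 25.38 t + 9.08 = 0.
t = [25.38 ± √(644.1 − 181.6)] / 10 = (25.38 ± 21.51) / 10, giving t = 0.387 s or t = 4.69 s.
So the cannonball is at 9.08 m at t = 0.387 s (rising) and t = 4.69 s (falling).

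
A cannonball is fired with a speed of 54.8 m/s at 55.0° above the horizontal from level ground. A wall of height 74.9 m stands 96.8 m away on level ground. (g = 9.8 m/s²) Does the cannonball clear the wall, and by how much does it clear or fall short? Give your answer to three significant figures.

Yes — it clears the wall by 16.9 m.

v_x = 54.8 cos 55.0° = 31.43 m/s; v_y0 = 54.8 sin 55.0° = 44.89 m/s.
Time to reach the wall: t = 96.8 / 31.43 = 3.080 s.
Height at that point: y = 44.89×3.080 − 4.900×3.080² = 91.78 m.
That is 91.78 − 74.9 = 16.9 m above the top of the wall, so the cannonball clears it.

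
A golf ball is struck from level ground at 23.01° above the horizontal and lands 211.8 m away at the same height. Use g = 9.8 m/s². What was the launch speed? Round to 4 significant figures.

53.71 m/s

On level ground, R = v₀² sin(2θ) / g, so v₀ = √(R g / sin 2θ).
sin(2 × 23.01°) = 0.7196.
v₀ = √(211.8 × 9.8 / 0.7196) = √2884.4 = 53.71 m/s.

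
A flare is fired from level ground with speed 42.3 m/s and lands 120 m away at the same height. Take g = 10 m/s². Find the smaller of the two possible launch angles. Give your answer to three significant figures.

Level-ground range: R = v₀² sin(2θ)/g ⇒ sin 2θ = R g / v₀² = 120×10/42.3² = 0.6707.
2θ = arcsin(0.6707) = 42.12° or 180° − 42.12° = 137.88°.
So θ = 21.1° or θ = 68.9°.

21.1°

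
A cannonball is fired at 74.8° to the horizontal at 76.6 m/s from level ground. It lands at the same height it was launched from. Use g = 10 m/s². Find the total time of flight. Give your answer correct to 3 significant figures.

14.8 s

Vertical component: v_y = 76.6 sin 74.8° = 73.92 m/s.
For a projectile landing at launch height, time of flight is t = 2 v_y / g = 2 × 73.92 / 10 = 14.8 s.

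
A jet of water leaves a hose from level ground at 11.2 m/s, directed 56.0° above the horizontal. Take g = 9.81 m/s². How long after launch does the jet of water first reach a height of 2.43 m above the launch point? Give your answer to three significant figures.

v_y0 = 11.2 sin 56.0° = 9.285 m/s.
Set y = v_y0 t − ½ g t² = 2.43: 4.905 t² − 9.285 t + 2.43 = 0.
t = [9.285 ± √(86.21 − 47.68)] / 9.81 = (9.285 ± 6.207) / 9.81, giving t = 0.314 s or t = 1.58 s.
The jet of water is on the way up at the first time, so t = 0.314 s.

0.314 s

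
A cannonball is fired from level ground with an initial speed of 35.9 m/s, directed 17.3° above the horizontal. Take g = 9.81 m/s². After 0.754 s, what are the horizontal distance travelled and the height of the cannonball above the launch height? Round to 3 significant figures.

v_x = 35.9 cos 17.3° = 34.28 m/s; v_y0 = 35.9 sin 17.3° = 10.68 m/s.
x = v_x t = 34.28 × 0.754 = 25.8 m.
y = v_y0 t − ½ g t² = 10.68×0.754 − 4.905×0.754² = 5.26 m.

x = 25.8 m, y = 5.26 m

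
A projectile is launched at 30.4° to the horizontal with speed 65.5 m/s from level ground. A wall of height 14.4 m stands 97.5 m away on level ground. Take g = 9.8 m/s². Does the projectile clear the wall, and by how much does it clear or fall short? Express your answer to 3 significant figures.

Yes — it clears the wall by 28.2 m.

v_x = 65.5 cos 30.4° = 56.49 m/s; v_y0 = 65.5 sin 30.4° = 33.15 m/s.
Time to reach the wall: t = 97.5 / 56.49 = 1.726 s.
Height at that point: y = 33.15×1.726 − 4.900×1.726² = 42.62 m.
That is 42.62 − 14.4 = 28.2 m above the top of the wall, so the projectile clears it.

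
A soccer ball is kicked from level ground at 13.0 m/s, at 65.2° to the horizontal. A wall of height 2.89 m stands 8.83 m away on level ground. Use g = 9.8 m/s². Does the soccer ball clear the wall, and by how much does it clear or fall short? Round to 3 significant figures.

Yes — it clears the wall by 3.37 m.

v_x = 13.0 cos 65.2° = 5.453 m/s; v_y0 = 13.0 sin 65.2° = 11.80 m/s.
Time to reach the wall: t = 8.83 / 5.453 = 1.619 s.
Height at that point: y = 11.80×1.619 − 4.900×1.619² = 6.261 m.
That is 6.261 − 2.89 = 3.37 m above the top of the wall, so the soccer ball clears it.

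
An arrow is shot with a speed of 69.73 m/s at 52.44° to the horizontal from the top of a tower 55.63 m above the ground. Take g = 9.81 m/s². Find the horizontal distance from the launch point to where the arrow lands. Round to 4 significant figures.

Components: v_x = 69.73 cos 52.44° = 42.507 m/s, v_y = 69.73 sin 52.44° = 55.276 m/s.
Vertical: 0 = 55.63 + 55.276 t − ½(9.81) t² ⇒ 4.905 t² − 55.276 t − 55.63 = 0.
t = [55.276 + √(3055.4 + 1091.5)] / 9.810 = 12.199 s.
Horizontal: R = v_x · t = 42.507 × 12.199 = 518.5 m.

518.5 m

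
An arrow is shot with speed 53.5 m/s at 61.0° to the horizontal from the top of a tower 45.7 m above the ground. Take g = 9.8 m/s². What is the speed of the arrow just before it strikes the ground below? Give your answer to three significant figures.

61.3 m/s

v_x = 53.5 cos 61.0° = 25.94 m/s is unchanged throughout.
For the vertical component, v_y² = v_y0² + 2 g h = (46.79)² + 2×9.8×45.7 = 3085, so |v_y| = 55.54 m/s.
Impact speed = √(v_x² + v_y²) = √(672.9 + 3085) = 61.3 m/s.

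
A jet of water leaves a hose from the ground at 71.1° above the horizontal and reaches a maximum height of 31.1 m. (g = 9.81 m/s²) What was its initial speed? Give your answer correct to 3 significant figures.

26.1 m/s

At maximum height v_y = 0, so (v₀ sin θ)² = 2 g H.
v₀ sin 71.1° = √(2 × 9.81 × 31.1) = 24.70 m/s.
v₀ = 24.70 / sin 71.1° = 24.70 / 0.9461 = 26.1 m/s.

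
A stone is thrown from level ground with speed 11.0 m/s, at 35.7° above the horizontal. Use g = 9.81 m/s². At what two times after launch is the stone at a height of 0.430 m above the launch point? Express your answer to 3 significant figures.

v_y0 = 11.0 sin 35.7° = 6.419 m/s.
Set y = v_y0 t − ½ g t² = 0.430: 4.905 t² − 6.419 t + 0.430 = 0.
t = [6.419 ± √(41.20 − 8.437)] / 9.81 = (6.419 ± 5.724) / 9.81, giving t = 0.0708 s or t = 1.24 s.
So the stone is at 0.430 m at t = 0.0708 s (rising) and t = 1.24 s (falling).

0.0708 s and 1.24 s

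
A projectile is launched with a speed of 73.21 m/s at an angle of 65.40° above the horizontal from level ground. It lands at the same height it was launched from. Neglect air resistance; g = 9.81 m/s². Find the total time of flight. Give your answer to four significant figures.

13.57 s

Vertical component: v_y = 73.21 sin 65.40° = 66.565 m/s.
For a projectile landing at launch height, time of flight is t = 2 v_y / g = 2 × 66.565 / 9.81 = 13.57 s.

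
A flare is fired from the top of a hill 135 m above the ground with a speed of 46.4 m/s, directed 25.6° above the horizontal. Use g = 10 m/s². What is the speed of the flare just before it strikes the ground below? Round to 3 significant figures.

69.7 m/s

v_x = 46.4 cos 25.6° = 41.85 m/s is unchanged throughout.
For the vertical component, v_y² = v_y0² + 2 g h = (20.05)² + 2×10×135 = 3102, so |v_y| = 55.70 m/s.
Impact speed = √(v_x² + v_y²) = √(1751 + 3102) = 69.7 m/s.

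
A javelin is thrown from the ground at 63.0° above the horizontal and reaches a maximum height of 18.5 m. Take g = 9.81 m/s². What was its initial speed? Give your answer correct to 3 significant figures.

21.4 m/s

At maximum height v_y = 0, so (v₀ sin θ)² = 2 g H.
v₀ sin 63.0° = √(2 × 9.81 × 18.5) = 19.05 m/s.
v₀ = 19.05 / sin 63.0° = 19.05 / 0.8910 = 21.4 m/s.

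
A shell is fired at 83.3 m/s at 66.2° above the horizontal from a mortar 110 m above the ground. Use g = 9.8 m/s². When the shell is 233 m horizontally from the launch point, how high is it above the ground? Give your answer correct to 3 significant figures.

v_x = 83.3 cos 66.2° = 33.62 m/s, v_y0 = 83.3 sin 66.2° = 76.22 m/s.
Time to reach x = 233 m: t = x / v_x = 233 / 33.62 = 6.930 s.
y = 110 + v_y0 t − ½ g t² = 110 + 76.22×6.930 − 4.900×6.930² = 403 m.

403 m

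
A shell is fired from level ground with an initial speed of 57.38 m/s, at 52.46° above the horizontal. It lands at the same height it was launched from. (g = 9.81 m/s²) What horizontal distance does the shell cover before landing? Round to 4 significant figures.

324.3 m

For level ground, R = v₀² sin(2θ) / g.
sin(2 × 52.46°) = sin 104.92° = 0.9663.
R = (57.38)² × 0.9663 / 9.81 = 324.3 m.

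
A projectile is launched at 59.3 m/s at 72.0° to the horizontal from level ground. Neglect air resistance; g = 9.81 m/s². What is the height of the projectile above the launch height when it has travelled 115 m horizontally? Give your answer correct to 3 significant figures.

v_x = 59.3 cos 72.0° = 18.32 m/s, v_y0 = 59.3 sin 72.0° = 56.40 m/s.
Time to reach x = 115 m: t = x / v_x = 115 / 18.32 = 6.277 s.
y = v_y0 t − ½ g t² = 56.40×6.277 − 4.905×6.277² = 161 m.

161 m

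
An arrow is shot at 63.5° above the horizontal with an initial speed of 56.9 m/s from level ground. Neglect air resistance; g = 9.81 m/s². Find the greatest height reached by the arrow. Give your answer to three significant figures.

132 m

Vertical component of launch velocity: v_y = 56.9 sin 63.5° = 50.92 m/s.
At the highest point the vertical velocity is zero, so v_y² = 2 g h_max.
h_max = (50.92)² / (2 × 9.81) = 2593 / 19.62 = 132 m.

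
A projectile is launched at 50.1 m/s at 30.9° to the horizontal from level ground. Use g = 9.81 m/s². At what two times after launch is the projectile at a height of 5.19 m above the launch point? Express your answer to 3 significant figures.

0.210 s and 5.04 s

v_y0 = 50.1 sin 30.9° = 25.73 m/s.
Set y = v_y0 t − ½ g t² = 5.19: 4.905 t² − 25.73 t + 5.19 = 0.
t = [25.73 ± √(662.0 − 101.8)] / 9.81 = (25.73 ± 23.67) / 9.81, giving t = 0.210 s or t = 5.04 s.
So the projectile is at 5.19 m at t = 0.210 s (rising) and t = 5.04 s (falling).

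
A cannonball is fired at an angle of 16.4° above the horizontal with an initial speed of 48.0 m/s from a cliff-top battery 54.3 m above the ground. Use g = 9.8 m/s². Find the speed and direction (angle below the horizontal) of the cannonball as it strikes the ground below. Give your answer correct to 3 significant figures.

v_x = 48.0 cos 16.4° = 46.05 m/s (constant).
|v_y| at impact = √((13.55)² + 2×9.8×54.3) = 35.33 m/s.
Speed = √(46.05² + 35.33²) = 58.0 m/s; angle = arctan(35.33/46.05) = 37.5° below horizontal.

58.0 m/s at 37.5° below the horizontal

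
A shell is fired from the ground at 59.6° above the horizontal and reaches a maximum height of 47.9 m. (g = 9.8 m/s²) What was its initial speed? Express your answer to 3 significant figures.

At maximum height v_y = 0, so (v₀ sin θ)² = 2 g H.
v₀ sin 59.6° = √(2 × 9.8 × 47.9) = 30.64 m/s.
v₀ = 30.64 / sin 59.6° = 30.64 / 0.8625 = 35.5 m/s.

35.5 m/s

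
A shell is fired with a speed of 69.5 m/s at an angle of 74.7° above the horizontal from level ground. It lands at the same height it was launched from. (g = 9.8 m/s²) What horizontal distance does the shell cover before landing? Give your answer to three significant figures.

251 m

For level ground, R = v₀² sin(2θ) / g.
sin(2 × 74.7°) = sin 149.4° = 0.5090.
R = (69.5)² × 0.5090 / 9.8 = 251 m.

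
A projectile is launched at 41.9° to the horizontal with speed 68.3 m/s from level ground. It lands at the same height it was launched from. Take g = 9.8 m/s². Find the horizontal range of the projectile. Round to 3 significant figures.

473 m

Components: v_x = 68.3 cos 41.9° = 50.84 m/s, v_y = 68.3 sin 41.9° = 45.61 m/s.
Time of flight (same landing height): t = 2 v_y / g = 2 × 45.61 / 9.8 = 9.308 s.
Range: R = v_x · t = 50.84 × 9.308 = 473 m.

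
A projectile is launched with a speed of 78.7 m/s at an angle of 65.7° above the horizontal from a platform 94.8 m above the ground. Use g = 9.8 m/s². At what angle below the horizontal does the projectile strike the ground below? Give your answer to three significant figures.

v_x = 78.7 cos 65.7° = 32.39 m/s.
At impact |v_y| = √(v_y0² + 2 g h) = √(71.73² + 2×9.8×94.8) = 83.69 m/s.
Angle below horizontal = arctan(|v_y| / v_x) = arctan(83.69 / 32.39) = 68.8°.

68.8°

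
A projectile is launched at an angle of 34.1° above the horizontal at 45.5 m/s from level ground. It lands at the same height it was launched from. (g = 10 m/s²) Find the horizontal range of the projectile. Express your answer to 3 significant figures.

192 m

Components: v_x = 45.5 cos 34.1° = 37.68 m/s, v_y = 45.5 sin 34.1° = 25.51 m/s.
Time of flight (same landing height): t = 2 v_y / g = 2 × 25.51 / 10 = 5.102 s.
Range: R = v_x · t = 37.68 × 5.102 = 192 m.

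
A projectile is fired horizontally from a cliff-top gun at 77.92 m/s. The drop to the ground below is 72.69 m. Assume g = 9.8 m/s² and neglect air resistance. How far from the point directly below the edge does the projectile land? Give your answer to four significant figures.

300.1 m

Initial vertical velocity is zero, so the fall time comes from h = ½ g t²: t = √(2 × 72.69 / 9.8) = 3.8516 s.
Horizontal motion is uniform at 77.92 m/s, so x = 77.92 × 3.8516 = 300.1 m.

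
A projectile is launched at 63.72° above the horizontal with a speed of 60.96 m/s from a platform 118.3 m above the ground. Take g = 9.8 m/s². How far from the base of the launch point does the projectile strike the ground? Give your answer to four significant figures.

Components: v_x = 60.96 cos 63.72° = 26.991 m/s, v_y = 60.96 sin 63.72° = 54.659 m/s.
Vertical: 0 = 118.3 + 54.659 t − ½(9.8) t² ⇒ 4.900 t² − 54.659 t − 118.3 = 0.
t = [54.659 + √(2987.6 + 2318.7)] / 9.800 = 13.011 s.
Horizontal: R = v_x · t = 26.991 × 13.011 = 351.2 m.

351.2 m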